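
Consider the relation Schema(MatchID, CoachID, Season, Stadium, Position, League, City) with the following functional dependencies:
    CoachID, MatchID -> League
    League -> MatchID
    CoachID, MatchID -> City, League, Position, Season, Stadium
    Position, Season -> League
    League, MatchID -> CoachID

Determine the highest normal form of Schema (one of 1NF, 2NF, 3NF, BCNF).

Candidate keys: {CoachID, MatchID}, {League}, {Position, Season}. Prime attributes: {CoachID, League, MatchID, Position, Season}.
Each dependency's left side is a superkey — BCNF holds.

BCNF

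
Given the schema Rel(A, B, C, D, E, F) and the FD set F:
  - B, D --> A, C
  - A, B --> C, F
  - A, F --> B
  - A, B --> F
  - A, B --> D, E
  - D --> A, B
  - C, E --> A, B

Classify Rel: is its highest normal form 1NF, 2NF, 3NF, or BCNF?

Candidate keys: {A, B}, {A, F}, {C, E}, {D}. Prime attributes: {A, B, C, D, E, F}.
The left-hand side of every FD is a superkey, so BCNF is satisfied.

BCNF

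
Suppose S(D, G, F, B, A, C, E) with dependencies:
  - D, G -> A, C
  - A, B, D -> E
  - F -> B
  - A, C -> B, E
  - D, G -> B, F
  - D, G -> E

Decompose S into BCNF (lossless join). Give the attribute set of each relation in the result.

{A, B, D, E}; {A, C, D, F, G}; {B, F}

Candidate key of the original relation: {D, G}.
In {A, B, C, D, E, F, G}, {A, B, D} is not a superkey ({A, B, D}⁺ restricted to this set is {A, B, D, E}), so split on A, B, D -> E into {A, B, D, E} and {A, B, C, D, F, G}.
{A, B, D, E} has no BCNF violation.
In {A, B, C, D, F, G}, {F} is not a superkey ({F}⁺ restricted to this set is {B, F}), so split on F -> B into {B, F} and {A, C, D, F, G}.
{B, F} has no BCNF violation.
{A, C, D, F, G} has no BCNF violation.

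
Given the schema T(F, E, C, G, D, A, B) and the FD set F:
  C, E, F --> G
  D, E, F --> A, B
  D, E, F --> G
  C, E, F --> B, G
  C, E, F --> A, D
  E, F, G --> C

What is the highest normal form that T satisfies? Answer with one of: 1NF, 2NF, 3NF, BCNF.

Candidate keys: {C, E, F}, {D, E, F}, {E, F, G}. Prime attributes: {C, D, E, F, G}.
The left-hand side of every FD is a superkey, so BCNF is satisfied.

BCNF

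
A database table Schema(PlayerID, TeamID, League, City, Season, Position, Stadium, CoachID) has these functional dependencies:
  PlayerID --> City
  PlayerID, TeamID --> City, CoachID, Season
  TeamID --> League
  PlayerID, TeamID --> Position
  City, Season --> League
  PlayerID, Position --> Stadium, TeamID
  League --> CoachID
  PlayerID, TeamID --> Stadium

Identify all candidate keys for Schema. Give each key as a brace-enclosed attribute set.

Attributes never on any right-hand side: {PlayerID} — every candidate key must contain it.
{PlayerID, Position}⁺ = {City, CoachID, League, PlayerID, Position, Season, Stadium, TeamID}, which is every attribute, so {PlayerID, Position} is a candidate key.
{PlayerID, TeamID}⁺ = {City, CoachID, League, PlayerID, Position, Season, Stadium, TeamID}, which is every attribute, so {PlayerID, TeamID} is a candidate key.
No proper subset of any of these is a key, and no other minimal superkey exists.

{PlayerID, Position}, {PlayerID, TeamID}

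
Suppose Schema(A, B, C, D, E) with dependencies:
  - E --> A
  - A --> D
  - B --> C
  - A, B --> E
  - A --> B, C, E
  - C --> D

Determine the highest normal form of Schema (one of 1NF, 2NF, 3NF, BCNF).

2NF

Candidate keys: {A}, {E}. Prime attributes: {A, E}.
For B --> C we have {B}⁺ = {B, C, D}; {B} is not a superkey, so BCNF fails.
B --> C determines the non-prime attribute {C} from a non-superkey — 3NF is violated.
With only single-attribute keys there can be no partial dependency, so 2NF holds.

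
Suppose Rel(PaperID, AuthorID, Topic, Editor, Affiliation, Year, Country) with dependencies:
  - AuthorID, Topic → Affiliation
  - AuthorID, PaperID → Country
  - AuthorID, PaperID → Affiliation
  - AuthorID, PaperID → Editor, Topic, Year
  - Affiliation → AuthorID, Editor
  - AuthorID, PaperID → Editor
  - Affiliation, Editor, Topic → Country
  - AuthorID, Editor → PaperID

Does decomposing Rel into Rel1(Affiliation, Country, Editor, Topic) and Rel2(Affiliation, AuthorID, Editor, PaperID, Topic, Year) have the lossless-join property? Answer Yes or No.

The shared attributes are {Affiliation, Editor, Topic} and {Affiliation, Editor, Topic}⁺ = {Affiliation, AuthorID, Country, Editor, PaperID, Topic, Year}.
Since Rel1 ⊆ {Affiliation, AuthorID, Country, Editor, PaperID, Topic, Year}, the intersection is a superkey of Rel1; the decomposition is lossless.

Yes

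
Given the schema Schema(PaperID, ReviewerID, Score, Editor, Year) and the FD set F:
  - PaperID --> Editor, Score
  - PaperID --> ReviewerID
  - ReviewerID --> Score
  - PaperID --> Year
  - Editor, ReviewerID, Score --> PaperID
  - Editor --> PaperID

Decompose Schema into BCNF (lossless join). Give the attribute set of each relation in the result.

Candidate keys of the original relation: {Editor}, {PaperID}.
Within {Editor, PaperID, ReviewerID, Score, Year}: {ReviewerID}⁺ ∩ {Editor, PaperID, ReviewerID, Score, Year} = {ReviewerID, Score}, not the whole set, so ReviewerID --> Score violates BCNF; decompose into {ReviewerID, Score} and {Editor, PaperID, ReviewerID, Year}.
{ReviewerID, Score} is in BCNF.
{Editor, PaperID, ReviewerID, Year} is in BCNF.

{Editor, PaperID, ReviewerID, Year}; {ReviewerID, Score}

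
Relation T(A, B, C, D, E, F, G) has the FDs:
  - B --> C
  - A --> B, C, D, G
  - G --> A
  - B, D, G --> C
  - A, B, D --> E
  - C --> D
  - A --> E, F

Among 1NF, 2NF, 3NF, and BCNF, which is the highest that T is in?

Candidate keys: {A}, {G}. Prime attributes: {A, G}.
B --> C: {B}⁺ = {B, C, D}, which is not all of the attributes, so the left side is not a superkey — BCNF is violated.
B --> C determines the non-prime attribute {C} from a non-superkey — 3NF is violated.
All keys have size 1, which rules out partial dependencies — 2NF is satisfied.

2NF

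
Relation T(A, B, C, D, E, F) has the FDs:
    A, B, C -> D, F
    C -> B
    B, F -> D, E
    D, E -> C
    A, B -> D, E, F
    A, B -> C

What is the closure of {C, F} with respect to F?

{B, C, D, E, F}

Start with {C, F}.
C -> B applies; add {B} → now {B, C, F}.
B, F -> D, E applies; add {D, E} → now {B, C, D, E, F}.
No further FD applies.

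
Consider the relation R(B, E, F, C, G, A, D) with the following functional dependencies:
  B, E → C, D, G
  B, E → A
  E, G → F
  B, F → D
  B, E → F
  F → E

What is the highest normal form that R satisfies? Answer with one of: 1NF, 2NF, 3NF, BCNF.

3NF

Candidate keys: {B, E}, {B, F}. Prime attributes: {B, E, F}.
For E, G → F we have {E, G}⁺ = {E, F, G}; {E, G} is not a superkey, so BCNF fails.
But every attribute on its right side ({F}) is prime, and the same holds for every other non-superkey FD, so 3NF still holds.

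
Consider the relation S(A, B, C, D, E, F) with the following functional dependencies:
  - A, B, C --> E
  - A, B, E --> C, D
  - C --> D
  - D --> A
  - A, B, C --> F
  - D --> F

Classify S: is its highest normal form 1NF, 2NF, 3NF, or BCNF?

1NF

Candidate keys: {A, B, E}, {B, C}, {B, D, E}. Prime attributes: {A, B, C, D, E}.
For C --> D we have {C}⁺ = {A, C, D, F}; {C} is not a superkey, so BCNF fails.
D --> F determines the non-prime attribute {F} from a non-superkey — 3NF is violated.
The proper key subset {C} of {B, C} determines non-prime {F}, so the relation is not even in 2NF.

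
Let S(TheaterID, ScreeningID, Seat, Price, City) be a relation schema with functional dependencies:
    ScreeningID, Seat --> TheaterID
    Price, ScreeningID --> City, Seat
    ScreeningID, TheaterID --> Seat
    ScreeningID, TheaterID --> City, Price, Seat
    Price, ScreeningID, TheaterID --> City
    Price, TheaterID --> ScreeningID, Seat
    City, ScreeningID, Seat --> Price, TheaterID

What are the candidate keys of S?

{Price, ScreeningID}⁺ = {City, Price, ScreeningID, Seat, TheaterID} — all of the relation — so {Price, ScreeningID} is a candidate key.
{Price, TheaterID}⁺ = {City, Price, ScreeningID, Seat, TheaterID} — all of the relation — so {Price, TheaterID} is a candidate key.
{ScreeningID, Seat}⁺ = {City, Price, ScreeningID, Seat, TheaterID} — all of the relation — so {ScreeningID, Seat} is a candidate key.
{ScreeningID, TheaterID}⁺ = {City, Price, ScreeningID, Seat, TheaterID} — all of the relation — so {ScreeningID, TheaterID} is a candidate key.
Any other superkey properly contains one of these, so there are no further candidate keys.

{Price, ScreeningID}, {Price, TheaterID}, {ScreeningID, Seat}, {ScreeningID, TheaterID}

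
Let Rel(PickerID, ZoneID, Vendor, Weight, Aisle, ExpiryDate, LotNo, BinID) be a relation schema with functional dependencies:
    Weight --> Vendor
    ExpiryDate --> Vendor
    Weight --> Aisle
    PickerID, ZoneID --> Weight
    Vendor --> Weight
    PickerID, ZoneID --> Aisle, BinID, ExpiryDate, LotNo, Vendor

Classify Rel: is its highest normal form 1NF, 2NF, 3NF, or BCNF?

Candidate key: {PickerID, ZoneID}. Prime attributes: {PickerID, ZoneID}.
Weight --> Vendor breaks BCNF: {Weight}⁺ = {Aisle, Vendor, Weight}, so {Weight} is not a superkey.
Because {Vendor} is non-prime and the left side of Weight --> Vendor is not a superkey, the relation is not in 3NF.
No non-prime attribute depends on a proper subset of any candidate key, so 2NF holds.

2NF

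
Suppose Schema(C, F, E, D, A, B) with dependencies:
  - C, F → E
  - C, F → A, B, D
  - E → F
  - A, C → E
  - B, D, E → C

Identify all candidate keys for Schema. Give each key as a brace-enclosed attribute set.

{A, C} is a candidate key since {A, C}⁺ = {A, B, C, D, E, F} covers every attribute.
{C, E} is a candidate key since {C, E}⁺ = {A, B, C, D, E, F} covers every attribute.
{C, F} is a candidate key since {C, F}⁺ = {A, B, C, D, E, F} covers every attribute.
{B, D, E} is a candidate key since {B, D, E}⁺ = {A, B, C, D, E, F} covers every attribute.
Any other superkey properly contains one of these, so there are no further candidate keys.

{A, C}, {B, D, E}, {C, E}, {C, F}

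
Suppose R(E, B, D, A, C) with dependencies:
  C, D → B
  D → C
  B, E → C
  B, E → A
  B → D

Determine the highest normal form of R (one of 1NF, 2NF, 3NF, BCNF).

Candidate keys: {B, E}, {D, E}. Prime attributes: {B, D, E}.
C, D → B breaks BCNF: {C, D}⁺ = {B, C, D}, so {C, D} is not a superkey.
D → C determines the non-prime attribute {C} from a non-superkey — 3NF is violated.
The proper key subset {B} of {B, E} determines non-prime {C}, so the relation is not even in 2NF.

1NF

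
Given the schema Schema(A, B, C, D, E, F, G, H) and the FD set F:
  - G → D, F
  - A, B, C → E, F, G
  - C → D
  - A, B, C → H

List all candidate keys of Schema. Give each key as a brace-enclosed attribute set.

No FD produces {A, B, C}, so they must be in every candidate key.
{A, B, C}⁺ = {A, B, C, D, E, F, G, H}, which is every attribute, so {A, B, C} is a candidate key.
Every other attribute set either contains this one or has a smaller closure.

{A, B, C}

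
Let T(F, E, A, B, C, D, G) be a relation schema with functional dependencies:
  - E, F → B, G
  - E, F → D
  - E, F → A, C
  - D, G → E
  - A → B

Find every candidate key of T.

{D, F, G}, {E, F}

Attributes never on any right-hand side: {F} — every candidate key must contain it.
Closure of {E, F} is {A, B, C, D, E, F, G}, the whole schema; {E, F} is a candidate key.
Closure of {D, F, G} is {A, B, C, D, E, F, G}, the whole schema; {D, F, G} is a candidate key.
Any other superkey properly contains one of these, so there are no further candidate keys.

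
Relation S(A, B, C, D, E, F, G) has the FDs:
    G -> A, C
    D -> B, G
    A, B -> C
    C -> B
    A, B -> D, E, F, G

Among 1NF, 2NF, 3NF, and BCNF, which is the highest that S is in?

3NF

Candidate keys: {A, B}, {A, C}, {D}, {G}. Prime attributes: {A, B, C, D, G}.
C -> B: {C}⁺ = {B, C}, which is not all of the attributes, so the left side is not a superkey — BCNF is violated.
Its right-hand attributes {B} are all prime, as are those of every other non-superkey FD — the relation is in 3NF.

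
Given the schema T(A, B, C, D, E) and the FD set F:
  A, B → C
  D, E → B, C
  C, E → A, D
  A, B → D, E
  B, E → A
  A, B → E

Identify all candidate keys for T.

{A, B}, {B, E}, {C, E}, {D, E}

{A, B}⁺ = {A, B, C, D, E}, which is every attribute, so {A, B} is a candidate key.
{B, E}⁺ = {A, B, C, D, E}, which is every attribute, so {B, E} is a candidate key.
{C, E}⁺ = {A, B, C, D, E}, which is every attribute, so {C, E} is a candidate key.
{D, E}⁺ = {A, B, C, D, E}, which is every attribute, so {D, E} is a candidate key.
Any other superkey properly contains one of these, so there are no further candidate keys.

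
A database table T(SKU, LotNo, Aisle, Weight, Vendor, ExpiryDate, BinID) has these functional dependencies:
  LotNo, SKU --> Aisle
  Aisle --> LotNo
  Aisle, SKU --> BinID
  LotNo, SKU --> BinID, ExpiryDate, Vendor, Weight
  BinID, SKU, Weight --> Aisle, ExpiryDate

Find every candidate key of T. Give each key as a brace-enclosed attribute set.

{SKU} never appears on the right of any FD, so every key must include it.
{Aisle, SKU} is a candidate key since {Aisle, SKU}⁺ = {Aisle, BinID, ExpiryDate, LotNo, SKU, Vendor, Weight} covers every attribute.
{LotNo, SKU} is a candidate key since {LotNo, SKU}⁺ = {Aisle, BinID, ExpiryDate, LotNo, SKU, Vendor, Weight} covers every attribute.
{BinID, SKU, Weight} is a candidate key since {BinID, SKU, Weight}⁺ = {Aisle, BinID, ExpiryDate, LotNo, SKU, Vendor, Weight} covers every attribute.
No proper subset of any of these is a key, and no other minimal superkey exists.

{Aisle, SKU}, {BinID, SKU, Weight}, {LotNo, SKU}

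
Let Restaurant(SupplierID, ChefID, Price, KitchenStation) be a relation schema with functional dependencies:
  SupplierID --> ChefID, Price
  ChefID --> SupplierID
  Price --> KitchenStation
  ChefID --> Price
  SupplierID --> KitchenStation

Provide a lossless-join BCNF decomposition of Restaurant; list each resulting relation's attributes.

Candidate keys of the original relation: {ChefID}, {SupplierID}.
In {ChefID, KitchenStation, Price, SupplierID}, {Price} is not a superkey ({Price}⁺ restricted to this set is {KitchenStation, Price}), so split on Price --> KitchenStation into {KitchenStation, Price} and {ChefID, Price, SupplierID}.
{KitchenStation, Price} has no BCNF violation.
{ChefID, Price, SupplierID} has no BCNF violation.

{ChefID, Price, SupplierID}; {KitchenStation, Price}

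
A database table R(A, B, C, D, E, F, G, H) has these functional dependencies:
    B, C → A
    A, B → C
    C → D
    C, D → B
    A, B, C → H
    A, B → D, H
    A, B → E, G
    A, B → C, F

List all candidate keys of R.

{C}⁺ = {A, B, C, D, E, F, G, H} — all of the relation — so {C} is a candidate key.
{A, B}⁺ = {A, B, C, D, E, F, G, H} — all of the relation — so {A, B} is a candidate key.
These are minimal and exhaustive — every other superkey contains one of them.

{A, B}, {C}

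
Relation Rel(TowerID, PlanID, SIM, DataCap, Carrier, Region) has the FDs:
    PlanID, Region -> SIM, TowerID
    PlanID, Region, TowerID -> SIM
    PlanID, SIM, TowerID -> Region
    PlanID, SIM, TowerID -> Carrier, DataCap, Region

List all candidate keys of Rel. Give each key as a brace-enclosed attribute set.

{PlanID} never appears on the right of any FD, so every key must include it.
{PlanID, Region} is a candidate key since {PlanID, Region}⁺ = {Carrier, DataCap, PlanID, Region, SIM, TowerID} covers every attribute.
{PlanID, SIM, TowerID} is a candidate key since {PlanID, SIM, TowerID}⁺ = {Carrier, DataCap, PlanID, Region, SIM, TowerID} covers every attribute.
Any other superkey properly contains one of these, so there are no further candidate keys.

{PlanID, Region}, {PlanID, SIM, TowerID}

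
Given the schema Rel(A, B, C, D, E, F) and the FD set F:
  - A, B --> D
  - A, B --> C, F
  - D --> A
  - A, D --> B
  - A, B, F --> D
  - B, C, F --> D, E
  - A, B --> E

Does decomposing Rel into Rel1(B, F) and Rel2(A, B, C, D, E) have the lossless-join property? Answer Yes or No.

No

Common attributes: {B}; their closure is {B}.
Neither Rel1 nor Rel2 is contained in that closure, so the decomposition is lossy.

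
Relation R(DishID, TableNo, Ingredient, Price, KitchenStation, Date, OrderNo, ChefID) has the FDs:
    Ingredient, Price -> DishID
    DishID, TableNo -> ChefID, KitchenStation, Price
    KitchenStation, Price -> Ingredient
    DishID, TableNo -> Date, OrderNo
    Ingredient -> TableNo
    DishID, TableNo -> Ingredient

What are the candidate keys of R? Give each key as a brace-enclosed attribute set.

{DishID, Ingredient}, {DishID, TableNo}, {Ingredient, Price}, {KitchenStation, Price}

{DishID, Ingredient}⁺ = {ChefID, Date, DishID, Ingredient, KitchenStation, OrderNo, Price, TableNo}, which is every attribute, so {DishID, Ingredient} is a candidate key.
{DishID, TableNo}⁺ = {ChefID, Date, DishID, Ingredient, KitchenStation, OrderNo, Price, TableNo}, which is every attribute, so {DishID, TableNo} is a candidate key.
{Ingredient, Price}⁺ = {ChefID, Date, DishID, Ingredient, KitchenStation, OrderNo, Price, TableNo}, which is every attribute, so {Ingredient, Price} is a candidate key.
{KitchenStation, Price}⁺ = {ChefID, Date, DishID, Ingredient, KitchenStation, OrderNo, Price, TableNo}, which is every attribute, so {KitchenStation, Price} is a candidate key.
No proper subset of any of these is a key, and no other minimal superkey exists.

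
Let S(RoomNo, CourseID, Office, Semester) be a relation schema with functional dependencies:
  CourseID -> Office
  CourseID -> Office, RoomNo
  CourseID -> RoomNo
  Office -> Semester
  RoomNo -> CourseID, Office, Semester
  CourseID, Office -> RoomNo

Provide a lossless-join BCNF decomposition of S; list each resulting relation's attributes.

Candidate keys of the original relation: {CourseID}, {RoomNo}.
In {CourseID, Office, RoomNo, Semester}, {Office} is not a superkey ({Office}⁺ restricted to this set is {Office, Semester}), so split on Office -> Semester into {Office, Semester} and {CourseID, Office, RoomNo}.
{Office, Semester}: every determinant is a superkey — BCNF.
{CourseID, Office, RoomNo}: every determinant is a superkey — BCNF.

{CourseID, Office, RoomNo}; {Office, Semester}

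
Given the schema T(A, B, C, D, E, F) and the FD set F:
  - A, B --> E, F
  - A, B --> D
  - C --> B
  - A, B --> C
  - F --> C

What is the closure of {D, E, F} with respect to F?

Start with {D, E, F}.
F --> C applies; add {C} → now {C, D, E, F}.
C --> B applies; add {B} → now {B, C, D, E, F}.
No further FD applies.

{B, C, D, E, F}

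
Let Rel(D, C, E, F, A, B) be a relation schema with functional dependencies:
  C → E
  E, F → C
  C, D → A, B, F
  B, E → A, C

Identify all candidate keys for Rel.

{D} never appears on the right of any FD, so every key must include it.
{C, D} is a candidate key since {C, D}⁺ = {A, B, C, D, E, F} covers every attribute.
{B, D, E} is a candidate key since {B, D, E}⁺ = {A, B, C, D, E, F} covers every attribute.
{D, E, F} is a candidate key since {D, E, F}⁺ = {A, B, C, D, E, F} covers every attribute.
Any other superkey properly contains one of these, so there are no further candidate keys.

{B, D, E}, {C, D}, {D, E, F}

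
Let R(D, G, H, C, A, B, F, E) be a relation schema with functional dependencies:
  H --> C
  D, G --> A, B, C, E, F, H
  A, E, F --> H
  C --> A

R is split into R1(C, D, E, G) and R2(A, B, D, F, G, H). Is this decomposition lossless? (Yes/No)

Yes

The shared attributes are {D, G} and {D, G}⁺ = {A, B, C, D, E, F, G, H}.
R1 is contained in that closure, so R1 ∩ R2 --> R1 holds and the join is lossless.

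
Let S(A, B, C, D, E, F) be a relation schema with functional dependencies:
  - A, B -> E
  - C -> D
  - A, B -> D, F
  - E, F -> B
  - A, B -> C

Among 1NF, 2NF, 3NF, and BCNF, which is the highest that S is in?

2NF

Candidate keys: {A, B}, {A, E, F}. Prime attributes: {A, B, E, F}.
C -> D: {C}⁺ = {C, D}, which is not all of the attributes, so the left side is not a superkey — BCNF is violated.
C -> D determines the non-prime attribute {D} from a non-superkey — 3NF is violated.
Checking every proper subset of each key, none determines a non-prime attribute — 2NF is satisfied.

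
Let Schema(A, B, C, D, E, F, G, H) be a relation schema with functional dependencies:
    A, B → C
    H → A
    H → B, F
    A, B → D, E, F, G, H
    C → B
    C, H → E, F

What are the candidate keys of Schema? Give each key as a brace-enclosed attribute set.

{H}⁺ = {A, B, C, D, E, F, G, H}, which is every attribute, so {H} is a candidate key.
{A, B}⁺ = {A, B, C, D, E, F, G, H}, which is every attribute, so {A, B} is a candidate key.
{A, C}⁺ = {A, B, C, D, E, F, G, H}, which is every attribute, so {A, C} is a candidate key.
No proper subset of any of these is a key, and no other minimal superkey exists.

{A, B}, {A, C}, {H}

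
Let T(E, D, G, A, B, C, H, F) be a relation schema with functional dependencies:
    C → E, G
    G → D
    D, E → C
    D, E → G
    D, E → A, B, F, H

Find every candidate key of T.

{C}⁺ = {A, B, C, D, E, F, G, H} — all of the relation — so {C} is a candidate key.
{D, E}⁺ = {A, B, C, D, E, F, G, H} — all of the relation — so {D, E} is a candidate key.
{E, G}⁺ = {A, B, C, D, E, F, G, H} — all of the relation — so {E, G} is a candidate key.
No proper subset of any of these is a key, and no other minimal superkey exists.

{C}, {D, E}, {E, G}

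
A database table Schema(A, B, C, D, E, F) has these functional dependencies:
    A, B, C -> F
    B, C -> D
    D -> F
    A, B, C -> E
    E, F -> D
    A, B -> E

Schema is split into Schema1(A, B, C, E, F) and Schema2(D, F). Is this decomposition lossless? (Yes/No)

No

Common attributes: {F}; their closure is {F}.
Schema1 ⊄ {F} and Schema2 ⊄ {F}, so the split is lossy.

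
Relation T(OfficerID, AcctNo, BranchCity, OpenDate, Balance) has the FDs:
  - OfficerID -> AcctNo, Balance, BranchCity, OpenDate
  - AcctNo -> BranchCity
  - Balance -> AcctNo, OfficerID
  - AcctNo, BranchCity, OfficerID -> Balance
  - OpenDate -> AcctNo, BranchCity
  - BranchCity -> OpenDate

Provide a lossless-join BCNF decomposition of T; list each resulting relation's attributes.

{AcctNo, Balance, OfficerID}; {AcctNo, BranchCity, OpenDate}

Candidate keys of the original relation: {Balance}, {OfficerID}.
Within {AcctNo, Balance, BranchCity, OfficerID, OpenDate}: {AcctNo}⁺ ∩ {AcctNo, Balance, BranchCity, OfficerID, OpenDate} = {AcctNo, BranchCity, OpenDate}, not the whole set, so AcctNo -> BranchCity, OpenDate violates BCNF; decompose into {AcctNo, BranchCity, OpenDate} and {AcctNo, Balance, OfficerID}.
{AcctNo, BranchCity, OpenDate} has no BCNF violation.
{AcctNo, Balance, OfficerID} has no BCNF violation.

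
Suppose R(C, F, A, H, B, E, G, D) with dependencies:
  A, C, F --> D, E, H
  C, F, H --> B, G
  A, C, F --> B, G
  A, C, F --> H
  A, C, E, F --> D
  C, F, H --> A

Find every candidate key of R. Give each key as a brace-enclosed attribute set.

{A, C, F}, {C, F, H}

Attributes never on any right-hand side: {C, F} — every candidate key must contain all of them.
{A, C, F}⁺ = {A, B, C, D, E, F, G, H}, which is every attribute, so {A, C, F} is a candidate key.
{C, F, H}⁺ = {A, B, C, D, E, F, G, H}, which is every attribute, so {C, F, H} is a candidate key.
Any other superkey properly contains one of these, so there are no further candidate keys.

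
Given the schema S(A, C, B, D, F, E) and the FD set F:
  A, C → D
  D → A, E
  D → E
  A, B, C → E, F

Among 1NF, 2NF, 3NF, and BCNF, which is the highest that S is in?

1NF

Candidate keys: {A, B, C}, {B, C, D}. Prime attributes: {A, B, C, D}.
A, C → D: {A, C}⁺ = {A, C, D, E}, which is not all of the attributes, so the left side is not a superkey — BCNF is violated.
D → A, E has non-prime {E} on the right and a non-superkey on the left, so 3NF fails.
{A, C} is a proper subset of the key {A, B, C}, and {A, C}⁺ contains the non-prime attribute {E} — a partial dependency, so 2NF is violated.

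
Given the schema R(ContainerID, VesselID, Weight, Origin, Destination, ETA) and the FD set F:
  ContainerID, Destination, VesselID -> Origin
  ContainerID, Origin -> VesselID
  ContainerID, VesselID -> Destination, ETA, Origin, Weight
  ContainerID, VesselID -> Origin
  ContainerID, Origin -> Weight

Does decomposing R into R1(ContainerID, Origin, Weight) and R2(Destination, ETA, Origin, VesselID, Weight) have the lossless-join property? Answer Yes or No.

Common attributes: {Origin, Weight}; their closure is {Origin, Weight}.
R1 ⊄ {Origin, Weight} and R2 ⊄ {Origin, Weight}, so the split is lossy.

No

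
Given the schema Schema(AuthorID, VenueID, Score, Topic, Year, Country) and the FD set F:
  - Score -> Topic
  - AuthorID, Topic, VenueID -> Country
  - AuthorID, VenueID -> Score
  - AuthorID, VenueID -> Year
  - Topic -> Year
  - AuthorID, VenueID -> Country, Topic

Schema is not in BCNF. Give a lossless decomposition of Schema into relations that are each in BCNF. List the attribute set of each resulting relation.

{AuthorID, Country, Score, VenueID}; {Score, Topic}; {Topic, Year}

Candidate key of the original relation: {AuthorID, VenueID}.
{AuthorID, Country, Score, Topic, VenueID, Year}: {Score} determines {Score, Topic, Year} here but is not a superkey — split on Score -> Topic, Year, giving {Score, Topic, Year} and {AuthorID, Country, Score, VenueID}.
{Score, Topic, Year}: {Topic} determines {Topic, Year} here but is not a superkey — split on Topic -> Year, giving {Topic, Year} and {Score, Topic}.
{Topic, Year} is in BCNF.
{Score, Topic} is in BCNF.
{AuthorID, Country, Score, VenueID} is in BCNF.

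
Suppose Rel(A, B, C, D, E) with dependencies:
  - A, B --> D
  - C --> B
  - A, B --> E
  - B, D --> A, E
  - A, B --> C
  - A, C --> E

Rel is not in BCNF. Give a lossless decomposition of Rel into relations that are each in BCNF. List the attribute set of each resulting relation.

{A, C, D, E}; {B, C}

Candidate keys of the original relation: {A, B}, {A, C}, {B, D}, {C, D}.
Within {A, B, C, D, E}: {C}⁺ ∩ {A, B, C, D, E} = {B, C}, not the whole set, so C --> B violates BCNF; decompose into {B, C} and {A, C, D, E}.
{B, C}: every determinant is a superkey — BCNF.
{A, C, D, E}: every determinant is a superkey — BCNF.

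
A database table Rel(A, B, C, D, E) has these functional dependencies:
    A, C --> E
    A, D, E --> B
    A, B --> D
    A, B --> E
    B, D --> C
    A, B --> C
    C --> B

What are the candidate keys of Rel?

No FD produces {A}, so it must be in every candidate key.
{A, B} is a candidate key since {A, B}⁺ = {A, B, C, D, E} covers every attribute.
{A, C} is a candidate key since {A, C}⁺ = {A, B, C, D, E} covers every attribute.
{A, D, E} is a candidate key since {A, D, E}⁺ = {A, B, C, D, E} covers every attribute.
Any other superkey properly contains one of these, so there are no further candidate keys.

{A, B}, {A, C}, {A, D, E}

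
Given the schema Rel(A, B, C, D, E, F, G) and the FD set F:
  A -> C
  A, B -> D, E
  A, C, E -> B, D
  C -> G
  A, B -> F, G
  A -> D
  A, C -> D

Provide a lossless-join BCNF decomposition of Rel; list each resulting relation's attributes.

Candidate keys of the original relation: {A, B}, {A, E}.
In {A, B, C, D, E, F, G}, {A} is not a superkey ({A}⁺ restricted to this set is {A, C, D, G}), so split on A -> C, D, G into {A, C, D, G} and {A, B, E, F}.
In {A, C, D, G}, {C} is not a superkey ({C}⁺ restricted to this set is {C, G}), so split on C -> G into {C, G} and {A, C, D}.
{C, G} is in BCNF.
{A, C, D} is in BCNF.
{A, B, E, F} is in BCNF.

{A, B, E, F}; {A, C, D}; {C, G}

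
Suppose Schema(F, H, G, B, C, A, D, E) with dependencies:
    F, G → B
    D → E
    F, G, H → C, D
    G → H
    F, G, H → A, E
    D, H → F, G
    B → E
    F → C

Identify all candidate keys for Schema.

{D, G}, {D, H}, {F, G}

{D, G}⁺ = {A, B, C, D, E, F, G, H}, which is every attribute, so {D, G} is a candidate key.
{D, H}⁺ = {A, B, C, D, E, F, G, H}, which is every attribute, so {D, H} is a candidate key.
{F, G}⁺ = {A, B, C, D, E, F, G, H}, which is every attribute, so {F, G} is a candidate key.
Any other superkey properly contains one of these, so there are no further candidate keys.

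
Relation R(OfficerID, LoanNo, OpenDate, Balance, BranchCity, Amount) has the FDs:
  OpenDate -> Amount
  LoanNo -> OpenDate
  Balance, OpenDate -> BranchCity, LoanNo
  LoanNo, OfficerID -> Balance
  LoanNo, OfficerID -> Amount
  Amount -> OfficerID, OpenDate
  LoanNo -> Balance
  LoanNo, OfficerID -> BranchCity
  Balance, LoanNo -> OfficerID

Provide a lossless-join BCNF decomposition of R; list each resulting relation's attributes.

{Amount, OfficerID, OpenDate}; {Balance, BranchCity, LoanNo, OpenDate}

Candidate keys of the original relation: {Amount, Balance}, {Balance, OpenDate}, {LoanNo}.
Within {Amount, Balance, BranchCity, LoanNo, OfficerID, OpenDate}: {OpenDate}⁺ ∩ {Amount, Balance, BranchCity, LoanNo, OfficerID, OpenDate} = {Amount, OfficerID, OpenDate}, not the whole set, so OpenDate -> Amount, OfficerID violates BCNF; decompose into {Amount, OfficerID, OpenDate} and {Balance, BranchCity, LoanNo, OpenDate}.
{Amount, OfficerID, OpenDate} is in BCNF.
{Balance, BranchCity, LoanNo, OpenDate} is in BCNF.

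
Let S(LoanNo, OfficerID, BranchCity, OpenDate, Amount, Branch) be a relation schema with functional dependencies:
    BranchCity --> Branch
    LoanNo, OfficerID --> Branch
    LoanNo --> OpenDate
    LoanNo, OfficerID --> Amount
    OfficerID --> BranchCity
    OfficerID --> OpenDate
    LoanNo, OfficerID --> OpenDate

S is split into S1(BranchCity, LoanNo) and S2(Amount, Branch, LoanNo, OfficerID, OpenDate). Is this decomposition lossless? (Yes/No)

No

The shared attributes are {LoanNo} and {LoanNo}⁺ = {LoanNo, OpenDate}.
S1 ⊄ {LoanNo, OpenDate} and S2 ⊄ {LoanNo, OpenDate}, so the split is lossy.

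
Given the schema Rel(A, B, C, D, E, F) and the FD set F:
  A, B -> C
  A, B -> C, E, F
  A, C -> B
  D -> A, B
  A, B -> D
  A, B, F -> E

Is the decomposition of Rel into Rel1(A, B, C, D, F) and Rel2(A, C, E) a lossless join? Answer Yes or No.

Common attributes: {A, C}; their closure is {A, B, C, D, E, F}.
This includes all of Rel1, so the common attributes are a superkey of Rel1 — the join is lossless.

Yes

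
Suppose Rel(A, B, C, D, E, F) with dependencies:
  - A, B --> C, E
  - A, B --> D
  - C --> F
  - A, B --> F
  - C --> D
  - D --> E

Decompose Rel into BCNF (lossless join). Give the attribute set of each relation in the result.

Candidate key of the original relation: {A, B}.
{A, B, C, D, E, F}: {C} determines {C, D, E, F} here but is not a superkey — split on C --> D, E, F, giving {C, D, E, F} and {A, B, C}.
{C, D, E, F}: {D} determines {D, E} here but is not a superkey — split on D --> E, giving {D, E} and {C, D, F}.
{D, E}: every determinant is a superkey — BCNF.
{C, D, F}: every determinant is a superkey — BCNF.
{A, B, C}: every determinant is a superkey — BCNF.

{A, B, C}; {C, D, F}; {D, E}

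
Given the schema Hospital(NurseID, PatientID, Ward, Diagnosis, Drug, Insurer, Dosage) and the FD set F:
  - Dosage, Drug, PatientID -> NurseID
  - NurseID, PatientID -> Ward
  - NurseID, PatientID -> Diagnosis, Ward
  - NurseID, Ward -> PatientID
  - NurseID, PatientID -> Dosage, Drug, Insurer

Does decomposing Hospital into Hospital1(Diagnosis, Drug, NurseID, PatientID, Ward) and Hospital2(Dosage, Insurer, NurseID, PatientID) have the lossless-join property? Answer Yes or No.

Hospital1 ∩ Hospital2 = {NurseID, PatientID}; its closure under F is {Diagnosis, Dosage, Drug, Insurer, NurseID, PatientID, Ward}.
This includes all of Hospital1, so the common attributes are a superkey of Hospital1 — the join is lossless.

Yes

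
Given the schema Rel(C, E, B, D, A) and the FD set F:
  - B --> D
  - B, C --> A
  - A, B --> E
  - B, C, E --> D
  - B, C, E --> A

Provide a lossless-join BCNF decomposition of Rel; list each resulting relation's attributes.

{A, B, C}; {A, B, E}; {B, D}

Candidate key of the original relation: {B, C}.
{A, B, C, D, E}: {B} determines {B, D} here but is not a superkey — split on B --> D, giving {B, D} and {A, B, C, E}.
{B, D} is in BCNF.
{A, B, C, E}: {A, B} determines {A, B, E} here but is not a superkey — split on A, B --> E, giving {A, B, E} and {A, B, C}.
{A, B, E} is in BCNF.
{A, B, C} is in BCNF.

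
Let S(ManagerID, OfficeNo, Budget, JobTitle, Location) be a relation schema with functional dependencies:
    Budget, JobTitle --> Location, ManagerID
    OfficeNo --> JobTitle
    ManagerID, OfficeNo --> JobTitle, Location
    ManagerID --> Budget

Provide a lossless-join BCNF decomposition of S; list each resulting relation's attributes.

Candidate keys of the original relation: {Budget, OfficeNo}, {ManagerID, OfficeNo}.
Within {Budget, JobTitle, Location, ManagerID, OfficeNo}: {Budget, JobTitle}⁺ ∩ {Budget, JobTitle, Location, ManagerID, OfficeNo} = {Budget, JobTitle, Location, ManagerID}, not the whole set, so Budget, JobTitle --> Location, ManagerID violates BCNF; decompose into {Budget, JobTitle, Location, ManagerID} and {Budget, JobTitle, OfficeNo}.
Within {Budget, JobTitle, Location, ManagerID}: {ManagerID}⁺ ∩ {Budget, JobTitle, Location, ManagerID} = {Budget, ManagerID}, not the whole set, so ManagerID --> Budget violates BCNF; decompose into {Budget, ManagerID} and {JobTitle, Location, ManagerID}.
{Budget, ManagerID}: every determinant is a superkey — BCNF.
{JobTitle, Location, ManagerID}: every determinant is a superkey — BCNF.
Within {Budget, JobTitle, OfficeNo}: {OfficeNo}⁺ ∩ {Budget, JobTitle, OfficeNo} = {JobTitle, OfficeNo}, not the whole set, so OfficeNo --> JobTitle violates BCNF; decompose into {JobTitle, OfficeNo} and {Budget, OfficeNo}.
{JobTitle, OfficeNo}: every determinant is a superkey — BCNF.
{Budget, OfficeNo}: every determinant is a superkey — BCNF.

{Budget, ManagerID}; {Budget, OfficeNo}; {JobTitle, Location, ManagerID}; {JobTitle, OfficeNo}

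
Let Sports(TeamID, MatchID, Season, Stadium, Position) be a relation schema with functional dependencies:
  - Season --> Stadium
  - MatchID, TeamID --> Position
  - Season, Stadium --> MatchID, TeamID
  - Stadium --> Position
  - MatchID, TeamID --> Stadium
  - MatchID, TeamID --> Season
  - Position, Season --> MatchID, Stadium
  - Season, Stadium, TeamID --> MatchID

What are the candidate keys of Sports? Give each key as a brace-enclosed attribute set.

{MatchID, TeamID}, {Season}

Closure of {Season} is {MatchID, Position, Season, Stadium, TeamID}, the whole schema; {Season} is a candidate key.
Closure of {MatchID, TeamID} is {MatchID, Position, Season, Stadium, TeamID}, the whole schema; {MatchID, TeamID} is a candidate key.
These are minimal and exhaustive — every other superkey contains one of them.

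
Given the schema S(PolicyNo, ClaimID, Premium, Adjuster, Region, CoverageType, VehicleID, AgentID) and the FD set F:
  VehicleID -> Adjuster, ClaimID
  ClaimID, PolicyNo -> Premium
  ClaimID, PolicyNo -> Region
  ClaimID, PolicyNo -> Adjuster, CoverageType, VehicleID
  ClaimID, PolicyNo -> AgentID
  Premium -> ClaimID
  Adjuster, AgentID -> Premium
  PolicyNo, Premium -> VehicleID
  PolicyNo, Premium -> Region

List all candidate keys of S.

{PolicyNo} never appears on the right of any FD, so every key must include it.
{ClaimID, PolicyNo}⁺ = {Adjuster, AgentID, ClaimID, CoverageType, PolicyNo, Premium, Region, VehicleID} — all of the relation — so {ClaimID, PolicyNo} is a candidate key.
{PolicyNo, Premium}⁺ = {Adjuster, AgentID, ClaimID, CoverageType, PolicyNo, Premium, Region, VehicleID} — all of the relation — so {PolicyNo, Premium} is a candidate key.
{PolicyNo, VehicleID}⁺ = {Adjuster, AgentID, ClaimID, CoverageType, PolicyNo, Premium, Region, VehicleID} — all of the relation — so {PolicyNo, VehicleID} is a candidate key.
{Adjuster, AgentID, PolicyNo}⁺ = {Adjuster, AgentID, ClaimID, CoverageType, PolicyNo, Premium, Region, VehicleID} — all of the relation — so {Adjuster, AgentID, PolicyNo} is a candidate key.
No proper subset of any of these is a key, and no other minimal superkey exists.

{Adjuster, AgentID, PolicyNo}, {ClaimID, PolicyNo}, {PolicyNo, Premium}, {PolicyNo, VehicleID}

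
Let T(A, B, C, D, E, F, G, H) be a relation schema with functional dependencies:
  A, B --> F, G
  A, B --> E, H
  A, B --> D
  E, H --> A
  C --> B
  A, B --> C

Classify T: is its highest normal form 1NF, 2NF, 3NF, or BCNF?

Candidate keys: {A, B}, {A, C}, {B, E, H}, {C, E, H}. Prime attributes: {A, B, C, E, H}.
For E, H --> A we have {E, H}⁺ = {A, E, H}; {E, H} is not a superkey, so BCNF fails.
But every attribute on its right side ({A}) is prime, and the same holds for every other non-superkey FD, so 3NF still holds.

3NF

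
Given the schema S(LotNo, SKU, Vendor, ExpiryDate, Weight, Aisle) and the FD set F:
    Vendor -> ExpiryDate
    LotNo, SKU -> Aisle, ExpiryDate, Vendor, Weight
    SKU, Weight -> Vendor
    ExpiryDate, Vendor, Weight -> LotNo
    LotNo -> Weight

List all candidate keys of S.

{LotNo, SKU}, {SKU, Weight}

{SKU} never appears on the right of any FD, so every key must include it.
Closure of {LotNo, SKU} is {Aisle, ExpiryDate, LotNo, SKU, Vendor, Weight}, the whole schema; {LotNo, SKU} is a candidate key.
Closure of {SKU, Weight} is {Aisle, ExpiryDate, LotNo, SKU, Vendor, Weight}, the whole schema; {SKU, Weight} is a candidate key.
These are minimal and exhaustive — every other superkey contains one of them.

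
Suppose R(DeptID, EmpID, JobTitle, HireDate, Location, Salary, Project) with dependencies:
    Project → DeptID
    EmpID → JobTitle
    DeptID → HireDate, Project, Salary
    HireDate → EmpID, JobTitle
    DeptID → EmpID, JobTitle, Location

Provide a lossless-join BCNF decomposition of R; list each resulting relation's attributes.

Candidate keys of the original relation: {DeptID}, {Project}.
Within {DeptID, EmpID, HireDate, JobTitle, Location, Project, Salary}: {EmpID}⁺ ∩ {DeptID, EmpID, HireDate, JobTitle, Location, Project, Salary} = {EmpID, JobTitle}, not the whole set, so EmpID → JobTitle violates BCNF; decompose into {EmpID, JobTitle} and {DeptID, EmpID, HireDate, Location, Project, Salary}.
{EmpID, JobTitle} is in BCNF.
Within {DeptID, EmpID, HireDate, Location, Project, Salary}: {HireDate}⁺ ∩ {DeptID, EmpID, HireDate, Location, Project, Salary} = {EmpID, HireDate}, not the whole set, so HireDate → EmpID violates BCNF; decompose into {EmpID, HireDate} and {DeptID, HireDate, Location, Project, Salary}.
{EmpID, HireDate} is in BCNF.
{DeptID, HireDate, Location, Project, Salary} is in BCNF.

{DeptID, HireDate, Location, Project, Salary}; {EmpID, HireDate}; {EmpID, JobTitle}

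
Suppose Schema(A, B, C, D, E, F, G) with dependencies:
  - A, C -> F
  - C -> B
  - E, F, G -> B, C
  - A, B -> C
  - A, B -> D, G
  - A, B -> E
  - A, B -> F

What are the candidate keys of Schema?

{A, B}, {A, C}, {A, E, F, G}

Attributes never on any right-hand side: {A} — every candidate key must contain it.
Closure of {A, B} is {A, B, C, D, E, F, G}, the whole schema; {A, B} is a candidate key.
Closure of {A, C} is {A, B, C, D, E, F, G}, the whole schema; {A, C} is a candidate key.
Closure of {A, E, F, G} is {A, B, C, D, E, F, G}, the whole schema; {A, E, F, G} is a candidate key.
These are minimal and exhaustive — every other superkey contains one of them.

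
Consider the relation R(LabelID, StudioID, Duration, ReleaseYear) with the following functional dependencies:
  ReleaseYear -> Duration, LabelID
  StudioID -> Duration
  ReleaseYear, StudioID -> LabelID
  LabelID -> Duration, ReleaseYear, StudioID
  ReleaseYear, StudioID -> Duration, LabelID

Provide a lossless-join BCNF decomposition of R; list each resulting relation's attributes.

{Duration, StudioID}; {LabelID, ReleaseYear, StudioID}

Candidate keys of the original relation: {LabelID}, {ReleaseYear}.
In {Duration, LabelID, ReleaseYear, StudioID}, {StudioID} is not a superkey ({StudioID}⁺ restricted to this set is {Duration, StudioID}), so split on StudioID -> Duration into {Duration, StudioID} and {LabelID, ReleaseYear, StudioID}.
{Duration, StudioID} is in BCNF.
{LabelID, ReleaseYear, StudioID} is in BCNF.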